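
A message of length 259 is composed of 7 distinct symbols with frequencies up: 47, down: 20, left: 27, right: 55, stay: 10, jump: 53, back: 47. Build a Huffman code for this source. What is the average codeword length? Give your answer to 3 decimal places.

2.699 bits/symbol

Probabilities are the counts divided by 259.
Repeatedly combine the two least-probable nodes; the expected code length is the sum of the merged weights.
merge 10/259 + 20/259 → 30/259
merge 27/259 + 30/259 → 57/259
merge 47/259 + 47/259 → 94/259
merge 53/259 + 55/259 → 108/259
merge 57/259 + 94/259 → 151/259
merge 108/259 + 151/259 → 1
L = 30/259 + 57/259 + 94/259 + 108/259 + 151/259 + 1 = 699/259 ≈ 2.699 bits/symbol.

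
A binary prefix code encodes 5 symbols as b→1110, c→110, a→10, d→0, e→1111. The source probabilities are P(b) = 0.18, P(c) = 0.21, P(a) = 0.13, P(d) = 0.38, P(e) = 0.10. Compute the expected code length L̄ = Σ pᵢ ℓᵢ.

2.39 bits/symbol

L̄ = Σ pᵢ·ℓᵢ = 0.18·4 + 0.21·3 + 0.13·2 + 0.38·1 + 0.10·4 = 2.39 bits/symbol.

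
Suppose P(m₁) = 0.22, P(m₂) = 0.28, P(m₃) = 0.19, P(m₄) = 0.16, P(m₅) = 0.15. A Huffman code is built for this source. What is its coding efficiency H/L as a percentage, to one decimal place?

Entropy H = −Σ p log₂ p ≈ 2.2836 bits.
Huffman merges: 3/20+4/25→31/100; 19/100+11/50→41/100; 7/25+31/100→59/100; 41/100+59/100→1. L = 231/100 ≈ 2.3100.
Efficiency = H/L = 2.2836/2.3100 = 98.9%.

98.9%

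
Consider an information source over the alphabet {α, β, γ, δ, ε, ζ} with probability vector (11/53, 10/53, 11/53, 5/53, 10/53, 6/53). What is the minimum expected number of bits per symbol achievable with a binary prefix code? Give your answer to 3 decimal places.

2.585 bits/symbol

Repeatedly combine the two least-probable nodes; the expected code length is the sum of the merged weights.
merge 5/53 + 6/53 → 11/53
merge 10/53 + 10/53 → 20/53
merge 11/53 + 11/53 → 22/53
merge 11/53 + 20/53 → 31/53
merge 22/53 + 31/53 → 1
L = 11/53 + 20/53 + 22/53 + 31/53 + 1 = 137/53 ≈ 2.585 bits/symbol.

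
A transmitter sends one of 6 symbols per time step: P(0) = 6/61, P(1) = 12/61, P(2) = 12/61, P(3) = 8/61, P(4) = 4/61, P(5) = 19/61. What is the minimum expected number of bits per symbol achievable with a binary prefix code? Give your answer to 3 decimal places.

2.459 bits/symbol

Repeatedly combine the two least-probable nodes; the expected code length is the sum of the merged weights.
merge 4/61 + 6/61 → 10/61
merge 8/61 + 10/61 → 18/61
merge 12/61 + 12/61 → 24/61
merge 18/61 + 19/61 → 37/61
merge 24/61 + 37/61 → 1
L = 10/61 + 18/61 + 24/61 + 37/61 + 1 = 150/61 ≈ 2.459 bits/symbol.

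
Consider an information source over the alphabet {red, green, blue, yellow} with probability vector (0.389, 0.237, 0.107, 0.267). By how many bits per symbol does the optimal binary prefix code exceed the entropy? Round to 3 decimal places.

0.079 bits

Entropy H = −Σ p log₂ p ≈ 1.8758 bits.
Huffman merges: 107/1000+237/1000→43/125; 267/1000+43/125→611/1000; 389/1000+611/1000→1. L = 391/200 ≈ 1.9550.
L − H = 1.9550 − 1.8758 = 0.079 bits.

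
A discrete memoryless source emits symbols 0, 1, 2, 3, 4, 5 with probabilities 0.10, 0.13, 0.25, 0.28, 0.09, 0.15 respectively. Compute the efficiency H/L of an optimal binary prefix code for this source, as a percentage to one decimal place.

99.3%

Entropy H = −Σ p log₂ p ≈ 2.4523 bits.
Huffman merges: 9/100+1/10→19/100; 13/100+3/20→7/25; 19/100+1/4→11/25; 7/25+7/25→14/25; 11/25+14/25→1. L = 247/100 ≈ 2.4700.
Efficiency = H/L = 2.4523/2.4700 = 99.3%.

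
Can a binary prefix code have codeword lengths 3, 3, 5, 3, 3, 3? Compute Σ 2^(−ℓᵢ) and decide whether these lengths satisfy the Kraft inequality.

With common denominator 2^5 = 32: Σ 2^(−ℓᵢ) = 4/32 + 4/32 + 1/32 + 4/32 + 4/32 + 4/32 = 21/32 = 0.65625.
Kraft's inequality requires Σ ≤ 1; here Σ = 0.65625 ≤ 1, so such a prefix code exists.

0.65625; yes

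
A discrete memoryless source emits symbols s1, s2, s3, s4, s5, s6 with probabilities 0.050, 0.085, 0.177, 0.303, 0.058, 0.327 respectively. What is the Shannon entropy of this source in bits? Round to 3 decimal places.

H = −Σ pᵢ log₂ pᵢ.
−0.050·log₂(0.050) = 0.2161
−0.085·log₂(0.085) = 0.3023
−0.177·log₂(0.177) = 0.4422
−0.303·log₂(0.303) = 0.5220
−0.058·log₂(0.058) = 0.2383
−0.327·log₂(0.327) = 0.5273
Sum ≈ 2.2481 → 2.248 bits.

2.248 bits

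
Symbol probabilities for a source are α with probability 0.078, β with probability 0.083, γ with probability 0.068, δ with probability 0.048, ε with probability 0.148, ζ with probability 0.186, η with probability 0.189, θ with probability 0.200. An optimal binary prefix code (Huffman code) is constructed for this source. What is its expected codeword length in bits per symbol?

Repeatedly combine the two least-probable nodes; the expected code length is the sum of the merged weights.
merge 6/125 + 17/250 → 29/250
merge 39/500 + 83/1000 → 161/1000
merge 29/250 + 37/250 → 33/125
merge 161/1000 + 93/500 → 347/1000
merge 189/1000 + 1/5 → 389/1000
merge 33/125 + 347/1000 → 611/1000
merge 389/1000 + 611/1000 → 1
L = 29/250 + 161/1000 + 33/125 + 347/1000 + 389/1000 + 611/1000 + 1 = 361/125 = 2.888 bits/symbol.

2.888 bits/symbol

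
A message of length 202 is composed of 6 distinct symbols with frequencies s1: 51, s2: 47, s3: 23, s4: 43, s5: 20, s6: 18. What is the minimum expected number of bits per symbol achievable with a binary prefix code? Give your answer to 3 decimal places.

2.490 bits/symbol

Probabilities are the counts divided by 202.
Repeatedly combine the two least-probable nodes; the expected code length is the sum of the merged weights.
merge 9/101 + 10/101 → 19/101
merge 23/202 + 19/101 → 61/202
merge 43/202 + 47/202 → 45/101
merge 51/202 + 61/202 → 56/101
merge 45/101 + 56/101 → 1
L = 19/101 + 61/202 + 45/101 + 56/101 + 1 = 503/202 ≈ 2.490 bits/symbol.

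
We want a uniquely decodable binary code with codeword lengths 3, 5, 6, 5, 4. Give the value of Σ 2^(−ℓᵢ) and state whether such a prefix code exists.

With common denominator 2^6 = 64: Σ 2^(−ℓᵢ) = 8/64 + 2/64 + 1/64 + 2/64 + 4/64 = 17/64 = 0.265625.
Kraft's inequality requires Σ ≤ 1; here Σ = 0.265625 ≤ 1, so such a prefix code exists.

0.265625; yes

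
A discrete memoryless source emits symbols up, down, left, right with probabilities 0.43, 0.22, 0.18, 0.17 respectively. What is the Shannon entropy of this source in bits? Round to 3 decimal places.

1.884 bits

H = −Σ pᵢ log₂ pᵢ.
−0.43·log₂(0.43) = 0.5236
−0.22·log₂(0.22) = 0.4806
−0.18·log₂(0.18) = 0.4453
−0.17·log₂(0.17) = 0.4346
Sum ≈ 1.8840 → 1.884 bits.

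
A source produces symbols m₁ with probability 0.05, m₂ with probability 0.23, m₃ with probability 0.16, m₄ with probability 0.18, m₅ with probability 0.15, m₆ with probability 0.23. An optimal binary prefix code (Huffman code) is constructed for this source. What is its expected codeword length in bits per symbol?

2.54 bits/symbol

Repeatedly combine the two least-probable nodes; the expected code length is the sum of the merged weights.
merge 1/20 + 3/20 → 1/5
merge 4/25 + 9/50 → 17/50
merge 1/5 + 23/100 → 43/100
merge 23/100 + 17/50 → 57/100
merge 43/100 + 57/100 → 1
L = 1/5 + 17/50 + 43/100 + 57/100 + 1 = 127/50 = 2.54 bits/symbol.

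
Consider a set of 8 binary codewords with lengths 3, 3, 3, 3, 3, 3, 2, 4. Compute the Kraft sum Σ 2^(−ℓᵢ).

1.0625

With common denominator 2^4 = 16: Σ 2^(−ℓᵢ) = 2/16 + 2/16 + 2/16 + 2/16 + 2/16 + 2/16 + 4/16 + 1/16 = 17/16 = 1.0625.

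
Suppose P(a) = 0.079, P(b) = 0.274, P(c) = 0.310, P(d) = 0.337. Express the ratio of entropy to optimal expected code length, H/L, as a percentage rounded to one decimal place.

Entropy H = −Σ p log₂ p ≈ 1.8537 bits.
Huffman merges: 79/1000+137/500→353/1000; 31/100+337/1000→647/1000; 353/1000+647/1000→1. L = 2 ≈ 2.0000.
Efficiency = H/L = 1.8537/2.0000 = 92.7%.

92.7%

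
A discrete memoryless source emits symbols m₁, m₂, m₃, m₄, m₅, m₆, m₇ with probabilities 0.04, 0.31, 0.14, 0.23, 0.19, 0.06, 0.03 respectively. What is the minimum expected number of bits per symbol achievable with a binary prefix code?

2.47 bits/symbol

Repeatedly combine the two least-probable nodes; the expected code length is the sum of the merged weights.
merge 3/100 + 1/25 → 7/100
merge 3/50 + 7/100 → 13/100
merge 13/100 + 7/50 → 27/100
merge 19/100 + 23/100 → 21/50
merge 27/100 + 31/100 → 29/50
merge 21/50 + 29/50 → 1
L = 7/100 + 13/100 + 27/100 + 21/50 + 29/50 + 1 = 247/100 = 2.47 bits/symbol.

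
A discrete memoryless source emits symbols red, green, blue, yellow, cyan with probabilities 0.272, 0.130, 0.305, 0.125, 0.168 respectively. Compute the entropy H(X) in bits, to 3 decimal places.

2.223 bits

H = −Σ pᵢ log₂ pᵢ.
−0.272·log₂(0.272) = 0.5109
−0.130·log₂(0.130) = 0.3826
−0.305·log₂(0.305) = 0.5225
−0.125·log₂(0.125) = 0.3750
−0.168·log₂(0.168) = 0.4323
Sum ≈ 2.2234 → 2.223 bits.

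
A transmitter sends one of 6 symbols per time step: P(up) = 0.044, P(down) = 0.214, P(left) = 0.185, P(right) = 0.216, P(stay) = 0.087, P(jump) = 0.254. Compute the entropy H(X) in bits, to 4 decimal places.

H = −Σ pᵢ log₂ pᵢ.
−0.044·log₂(0.044) = 0.1983
−0.214·log₂(0.214) = 0.4760
−0.185·log₂(0.185) = 0.4504
−0.216·log₂(0.216) = 0.4776
−0.087·log₂(0.087) = 0.3065
−0.254·log₂(0.254) = 0.5022
Sum ≈ 2.4109 → 2.4109 bits.

2.4109 bits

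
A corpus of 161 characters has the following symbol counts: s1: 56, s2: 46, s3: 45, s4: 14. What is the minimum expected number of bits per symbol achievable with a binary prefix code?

Probabilities are the counts divided by 161.
Repeatedly combine the two least-probable nodes; the expected code length is the sum of the merged weights.
merge 2/23 + 45/161 → 59/161
merge 2/7 + 8/23 → 102/161
merge 59/161 + 102/161 → 1
L = 59/161 + 102/161 + 1 = 2 bits/symbol.

2 bits/symbol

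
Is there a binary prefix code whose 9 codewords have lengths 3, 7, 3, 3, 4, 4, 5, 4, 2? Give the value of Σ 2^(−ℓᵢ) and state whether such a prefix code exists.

0.8515625; yes

With common denominator 2^7 = 128: Σ 2^(−ℓᵢ) = 16/128 + 1/128 + 16/128 + 16/128 + 8/128 + 8/128 + 4/128 + 8/128 + 32/128 = 109/128 = 0.8515625.
Kraft's inequality requires Σ ≤ 1; here Σ = 0.8515625 ≤ 1, so such a prefix code exists.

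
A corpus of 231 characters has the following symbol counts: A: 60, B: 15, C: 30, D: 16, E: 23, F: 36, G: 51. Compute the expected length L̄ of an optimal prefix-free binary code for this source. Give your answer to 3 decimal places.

Probabilities are the counts divided by 231.
Repeatedly combine the two least-probable nodes; the expected code length is the sum of the merged weights.
merge 5/77 + 16/231 → 31/231
merge 23/231 + 10/77 → 53/231
merge 31/231 + 12/77 → 67/231
merge 17/77 + 53/231 → 104/231
merge 20/77 + 67/231 → 127/231
merge 104/231 + 127/231 → 1
L = 31/231 + 53/231 + 67/231 + 104/231 + 127/231 + 1 = 613/231 ≈ 2.654 bits/symbol.

2.654 bits/symbol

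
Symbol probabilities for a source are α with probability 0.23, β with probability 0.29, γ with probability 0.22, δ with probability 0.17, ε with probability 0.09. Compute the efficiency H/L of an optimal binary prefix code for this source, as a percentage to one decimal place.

98.8%

Entropy H = −Σ p log₂ p ≈ 2.2334 bits.
Huffman merges: 9/100+17/100→13/50; 11/50+23/100→9/20; 13/50+29/100→11/20; 9/20+11/20→1. L = 113/50 ≈ 2.2600.
Efficiency = H/L = 2.2334/2.2600 = 98.8%.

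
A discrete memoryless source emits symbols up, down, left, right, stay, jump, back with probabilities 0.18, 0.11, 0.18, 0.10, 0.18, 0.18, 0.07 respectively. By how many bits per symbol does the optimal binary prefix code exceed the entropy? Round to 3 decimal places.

0.078 bits

Entropy H = −Σ p log₂ p ≈ 2.7323 bits.
Huffman merges: 7/100+1/10→17/100; 11/100+17/100→7/25; 9/50+9/50→9/25; 9/50+9/50→9/25; 7/25+9/25→16/25; 9/25+16/25→1. L = 281/100 ≈ 2.8100.
L − H = 2.8100 − 2.7323 = 0.078 bits.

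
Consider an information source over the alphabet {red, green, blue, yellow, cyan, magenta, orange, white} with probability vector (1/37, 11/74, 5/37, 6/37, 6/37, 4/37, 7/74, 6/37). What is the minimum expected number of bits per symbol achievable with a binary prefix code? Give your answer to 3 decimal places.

Repeatedly combine the two least-probable nodes; the expected code length is the sum of the merged weights.
merge 1/37 + 7/74 → 9/74
merge 4/37 + 9/74 → 17/74
merge 5/37 + 11/74 → 21/74
merge 6/37 + 6/37 → 12/37
merge 6/37 + 17/74 → 29/74
merge 21/74 + 12/37 → 45/74
merge 29/74 + 45/74 → 1
L = 9/74 + 17/74 + 21/74 + 12/37 + 29/74 + 45/74 + 1 = 219/74 ≈ 2.959 bits/symbol.

2.959 bits/symbol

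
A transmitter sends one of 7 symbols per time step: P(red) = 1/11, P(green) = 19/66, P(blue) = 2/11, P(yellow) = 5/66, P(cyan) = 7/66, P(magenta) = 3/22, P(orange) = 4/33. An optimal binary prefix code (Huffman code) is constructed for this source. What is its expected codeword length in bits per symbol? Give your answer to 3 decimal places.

2.697 bits/symbol

Repeatedly combine the two least-probable nodes; the expected code length is the sum of the merged weights.
merge 5/66 + 1/11 → 1/6
merge 7/66 + 4/33 → 5/22
merge 3/22 + 1/6 → 10/33
merge 2/11 + 5/22 → 9/22
merge 19/66 + 10/33 → 13/22
merge 9/22 + 13/22 → 1
L = 1/6 + 5/22 + 10/33 + 9/22 + 13/22 + 1 = 89/33 ≈ 2.697 bits/symbol.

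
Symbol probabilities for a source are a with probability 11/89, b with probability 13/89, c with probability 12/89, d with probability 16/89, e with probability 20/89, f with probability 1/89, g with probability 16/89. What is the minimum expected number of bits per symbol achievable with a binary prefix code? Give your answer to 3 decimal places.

2.730 bits/symbol

Repeatedly combine the two least-probable nodes; the expected code length is the sum of the merged weights.
merge 1/89 + 11/89 → 12/89
merge 12/89 + 12/89 → 24/89
merge 13/89 + 16/89 → 29/89
merge 16/89 + 20/89 → 36/89
merge 24/89 + 29/89 → 53/89
merge 36/89 + 53/89 → 1
L = 12/89 + 24/89 + 29/89 + 36/89 + 53/89 + 1 = 243/89 ≈ 2.730 bits/symbol.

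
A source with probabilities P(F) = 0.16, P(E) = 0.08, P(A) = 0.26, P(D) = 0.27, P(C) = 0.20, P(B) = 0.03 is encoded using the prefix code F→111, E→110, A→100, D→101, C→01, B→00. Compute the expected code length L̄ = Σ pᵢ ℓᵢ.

L̄ = Σ pᵢ·ℓᵢ = 0.16·3 + 0.08·3 + 0.26·3 + 0.27·3 + 0.20·2 + 0.03·2 = 2.77 bits/symbol.

2.77 bits/symbol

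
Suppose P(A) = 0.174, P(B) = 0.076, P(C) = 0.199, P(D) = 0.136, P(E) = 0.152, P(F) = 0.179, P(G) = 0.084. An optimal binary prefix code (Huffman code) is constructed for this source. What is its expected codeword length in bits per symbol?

Repeatedly combine the two least-probable nodes; the expected code length is the sum of the merged weights.
merge 19/250 + 21/250 → 4/25
merge 17/125 + 19/125 → 36/125
merge 4/25 + 87/500 → 167/500
merge 179/1000 + 199/1000 → 189/500
merge 36/125 + 167/500 → 311/500
merge 189/500 + 311/500 → 1
L = 4/25 + 36/125 + 167/500 + 189/500 + 311/500 + 1 = 1391/500 = 2.782 bits/symbol.

2.782 bits/symbol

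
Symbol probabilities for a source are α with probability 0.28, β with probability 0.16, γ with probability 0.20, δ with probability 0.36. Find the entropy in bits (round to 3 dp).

1.932 bits

H = −Σ pᵢ log₂ pᵢ.
−0.28·log₂(0.28) = 0.5142
−0.16·log₂(0.16) = 0.4230
−0.20·log₂(0.20) = 0.4644
−0.36·log₂(0.36) = 0.5306
Sum ≈ 1.9322 → 1.932 bits.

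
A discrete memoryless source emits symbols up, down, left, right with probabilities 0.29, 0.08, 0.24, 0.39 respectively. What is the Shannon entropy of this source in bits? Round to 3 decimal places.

H = −Σ pᵢ log₂ pᵢ.
−0.29·log₂(0.29) = 0.5179
−0.08·log₂(0.08) = 0.2915
−0.24·log₂(0.24) = 0.4941
−0.39·log₂(0.39) = 0.5298
Sum ≈ 1.8333 → 1.833 bits.

1.833 bits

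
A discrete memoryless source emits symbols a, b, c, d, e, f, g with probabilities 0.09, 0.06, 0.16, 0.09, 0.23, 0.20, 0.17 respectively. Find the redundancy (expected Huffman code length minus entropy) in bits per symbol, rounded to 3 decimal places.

Entropy H = −Σ p log₂ p ≈ 2.6785 bits.
Huffman merges: 3/50+9/100→3/20; 9/100+3/20→6/25; 4/25+17/100→33/100; 1/5+23/100→43/100; 6/25+33/100→57/100; 43/100+57/100→1. L = 68/25 ≈ 2.7200.
L − H = 2.7200 − 2.6785 = 0.042 bits.

0.042 bits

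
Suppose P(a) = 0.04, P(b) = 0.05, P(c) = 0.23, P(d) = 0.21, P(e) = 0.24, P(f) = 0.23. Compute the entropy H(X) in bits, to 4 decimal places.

2.3441 bits

H = −Σ pᵢ log₂ pᵢ.
−0.04·log₂(0.04) = 0.1858
−0.05·log₂(0.05) = 0.2161
−0.23·log₂(0.23) = 0.4877
−0.21·log₂(0.21) = 0.4728
−0.24·log₂(0.24) = 0.4941
−0.23·log₂(0.23) = 0.4877
Sum ≈ 2.3441 → 2.3441 bits.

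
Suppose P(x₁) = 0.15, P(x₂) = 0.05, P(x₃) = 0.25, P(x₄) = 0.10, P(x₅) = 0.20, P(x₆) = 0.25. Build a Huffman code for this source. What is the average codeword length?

2.45 bits/symbol

Repeatedly combine the two least-probable nodes; the expected code length is the sum of the merged weights.
merge 1/20 + 1/10 → 3/20
merge 3/20 + 3/20 → 3/10
merge 1/5 + 1/4 → 9/20
merge 1/4 + 3/10 → 11/20
merge 9/20 + 11/20 → 1
L = 3/20 + 3/10 + 9/20 + 11/20 + 1 = 49/20 = 2.45 bits/symbol.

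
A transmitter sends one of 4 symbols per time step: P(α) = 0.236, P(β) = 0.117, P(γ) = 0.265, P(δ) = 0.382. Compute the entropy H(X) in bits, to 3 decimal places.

H = −Σ pᵢ log₂ pᵢ.
−0.236·log₂(0.236) = 0.4916
−0.117·log₂(0.117) = 0.3622
−0.265·log₂(0.265) = 0.5077
−0.382·log₂(0.382) = 0.5304
Sum ≈ 1.8919 → 1.892 bits.

1.892 bits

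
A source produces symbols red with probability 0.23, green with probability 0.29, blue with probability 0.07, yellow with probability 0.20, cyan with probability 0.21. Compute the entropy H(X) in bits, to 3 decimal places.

2.211 bits

H = −Σ pᵢ log₂ pᵢ.
−0.23·log₂(0.23) = 0.4877
−0.29·log₂(0.29) = 0.5179
−0.07·log₂(0.07) = 0.2686
−0.20·log₂(0.20) = 0.4644
−0.21·log₂(0.21) = 0.4728
Sum ≈ 2.2113 → 2.211 bits.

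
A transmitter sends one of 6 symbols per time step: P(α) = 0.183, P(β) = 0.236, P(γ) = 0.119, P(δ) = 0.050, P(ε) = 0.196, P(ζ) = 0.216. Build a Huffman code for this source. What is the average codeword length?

Repeatedly combine the two least-probable nodes; the expected code length is the sum of the merged weights.
merge 1/20 + 119/1000 → 169/1000
merge 169/1000 + 183/1000 → 44/125
merge 49/250 + 27/125 → 103/250
merge 59/250 + 44/125 → 147/250
merge 103/250 + 147/250 → 1
L = 169/1000 + 44/125 + 103/250 + 147/250 + 1 = 2521/1000 = 2.521 bits/symbol.

2.521 bits/symbol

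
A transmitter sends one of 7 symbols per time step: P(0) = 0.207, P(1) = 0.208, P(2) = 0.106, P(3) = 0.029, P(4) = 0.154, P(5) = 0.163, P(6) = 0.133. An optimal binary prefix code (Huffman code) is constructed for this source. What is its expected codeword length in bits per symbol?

Repeatedly combine the two least-probable nodes; the expected code length is the sum of the merged weights.
merge 29/1000 + 53/500 → 27/200
merge 133/1000 + 27/200 → 67/250
merge 77/500 + 163/1000 → 317/1000
merge 207/1000 + 26/125 → 83/200
merge 67/250 + 317/1000 → 117/200
merge 83/200 + 117/200 → 1
L = 27/200 + 67/250 + 317/1000 + 83/200 + 117/200 + 1 = 68/25 = 2.72 bits/symbol.

2.72 bits/symbol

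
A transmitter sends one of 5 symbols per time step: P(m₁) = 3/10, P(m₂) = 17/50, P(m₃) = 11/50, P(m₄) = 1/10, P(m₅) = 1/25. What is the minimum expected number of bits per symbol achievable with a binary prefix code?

Repeatedly combine the two least-probable nodes; the expected code length is the sum of the merged weights.
merge 1/25 + 1/10 → 7/50
merge 7/50 + 11/50 → 9/25
merge 3/10 + 17/50 → 16/25
merge 9/25 + 16/25 → 1
L = 7/50 + 9/25 + 16/25 + 1 = 107/50 = 2.14 bits/symbol.

2.14 bits/symbol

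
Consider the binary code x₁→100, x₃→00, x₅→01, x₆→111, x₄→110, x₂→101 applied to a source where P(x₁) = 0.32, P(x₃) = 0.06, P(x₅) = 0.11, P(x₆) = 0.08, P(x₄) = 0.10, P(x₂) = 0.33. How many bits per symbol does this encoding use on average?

2.83 bits/symbol

L̄ = Σ pᵢ·ℓᵢ = 0.32·3 + 0.06·2 + 0.11·2 + 0.08·3 + 0.10·3 + 0.33·3 = 2.83 bits/symbol.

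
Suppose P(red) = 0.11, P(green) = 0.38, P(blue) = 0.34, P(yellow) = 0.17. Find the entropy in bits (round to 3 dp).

H = −Σ pᵢ log₂ pᵢ.
−0.11·log₂(0.11) = 0.3503
−0.38·log₂(0.38) = 0.5305
−0.34·log₂(0.34) = 0.5292
−0.17·log₂(0.17) = 0.4346
Sum ≈ 1.8445 → 1.845 bits.

1.845 bits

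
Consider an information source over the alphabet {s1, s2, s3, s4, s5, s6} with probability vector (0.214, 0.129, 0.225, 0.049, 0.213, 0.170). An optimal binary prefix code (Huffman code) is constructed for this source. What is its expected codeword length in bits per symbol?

2.526 bits/symbol

Repeatedly combine the two least-probable nodes; the expected code length is the sum of the merged weights.
merge 49/1000 + 129/1000 → 89/500
merge 17/100 + 89/500 → 87/250
merge 213/1000 + 107/500 → 427/1000
merge 9/40 + 87/250 → 573/1000
merge 427/1000 + 573/1000 → 1
L = 89/500 + 87/250 + 427/1000 + 573/1000 + 1 = 1263/500 = 2.526 bits/symbol.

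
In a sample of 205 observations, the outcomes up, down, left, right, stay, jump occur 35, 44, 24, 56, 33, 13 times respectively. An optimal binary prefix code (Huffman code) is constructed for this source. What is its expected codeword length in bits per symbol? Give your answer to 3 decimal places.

2.512 bits/symbol

Probabilities are the counts divided by 205.
Repeatedly combine the two least-probable nodes; the expected code length is the sum of the merged weights.
merge 13/205 + 24/205 → 37/205
merge 33/205 + 7/41 → 68/205
merge 37/205 + 44/205 → 81/205
merge 56/205 + 68/205 → 124/205
merge 81/205 + 124/205 → 1
L = 37/205 + 68/205 + 81/205 + 124/205 + 1 = 103/41 ≈ 2.512 bits/symbol.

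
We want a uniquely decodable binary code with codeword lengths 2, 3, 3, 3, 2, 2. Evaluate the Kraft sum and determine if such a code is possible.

With common denominator 2^3 = 8: Σ 2^(−ℓᵢ) = 2/8 + 1/8 + 1/8 + 1/8 + 2/8 + 2/8 = 9/8 = 1.125.
Kraft's inequality requires Σ ≤ 1; here Σ = 1.125 > 1, so no such prefix code exists.

1.125; no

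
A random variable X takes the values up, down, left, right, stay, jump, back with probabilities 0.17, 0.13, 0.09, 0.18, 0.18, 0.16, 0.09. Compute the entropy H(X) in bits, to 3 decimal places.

2.756 bits

H = −Σ pᵢ log₂ pᵢ.
−0.17·log₂(0.17) = 0.4346
−0.13·log₂(0.13) = 0.3826
−0.09·log₂(0.09) = 0.3127
−0.18·log₂(0.18) = 0.4453
−0.18·log₂(0.18) = 0.4453
−0.16·log₂(0.16) = 0.4230
−0.09·log₂(0.09) = 0.3127
Sum ≈ 2.7562 → 2.756 bits.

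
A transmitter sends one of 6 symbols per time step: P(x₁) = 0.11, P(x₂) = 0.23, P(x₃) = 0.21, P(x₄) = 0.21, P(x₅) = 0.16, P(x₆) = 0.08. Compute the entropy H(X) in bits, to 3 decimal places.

H = −Σ pᵢ log₂ pᵢ.
−0.11·log₂(0.11) = 0.3503
−0.23·log₂(0.23) = 0.4877
−0.21·log₂(0.21) = 0.4728
−0.21·log₂(0.21) = 0.4728
−0.16·log₂(0.16) = 0.4230
−0.08·log₂(0.08) = 0.2915
Sum ≈ 2.4981 → 2.498 bits.

2.498 bits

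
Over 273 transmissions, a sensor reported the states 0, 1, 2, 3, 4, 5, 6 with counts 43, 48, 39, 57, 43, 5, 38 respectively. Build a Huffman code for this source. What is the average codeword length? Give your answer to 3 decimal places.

Probabilities are the counts divided by 273.
Repeatedly combine the two least-probable nodes; the expected code length is the sum of the merged weights.
merge 5/273 + 38/273 → 43/273
merge 1/7 + 43/273 → 82/273
merge 43/273 + 43/273 → 86/273
merge 16/91 + 19/91 → 5/13
merge 82/273 + 86/273 → 8/13
merge 5/13 + 8/13 → 1
L = 43/273 + 82/273 + 86/273 + 5/13 + 8/13 + 1 = 757/273 ≈ 2.773 bits/symbol.

2.773 bits/symbol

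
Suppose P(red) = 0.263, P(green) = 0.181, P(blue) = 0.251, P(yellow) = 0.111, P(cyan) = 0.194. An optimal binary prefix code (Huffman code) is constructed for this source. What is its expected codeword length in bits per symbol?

2.292 bits/symbol

Repeatedly combine the two least-probable nodes; the expected code length is the sum of the merged weights.
merge 111/1000 + 181/1000 → 73/250
merge 97/500 + 251/1000 → 89/200
merge 263/1000 + 73/250 → 111/200
merge 89/200 + 111/200 → 1
L = 73/250 + 89/200 + 111/200 + 1 = 573/250 = 2.292 bits/symbol.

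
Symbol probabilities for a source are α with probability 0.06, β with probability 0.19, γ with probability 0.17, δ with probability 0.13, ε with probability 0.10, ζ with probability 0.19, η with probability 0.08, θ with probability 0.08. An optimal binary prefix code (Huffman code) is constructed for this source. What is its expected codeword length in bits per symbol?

Repeatedly combine the two least-probable nodes; the expected code length is the sum of the merged weights.
merge 3/50 + 2/25 → 7/50
merge 2/25 + 1/10 → 9/50
merge 13/100 + 7/50 → 27/100
merge 17/100 + 9/50 → 7/20
merge 19/100 + 19/100 → 19/50
merge 27/100 + 7/20 → 31/50
merge 19/50 + 31/50 → 1
L = 7/50 + 9/50 + 27/100 + 7/20 + 19/50 + 31/50 + 1 = 147/50 = 2.94 bits/symbol.

2.94 bits/symbol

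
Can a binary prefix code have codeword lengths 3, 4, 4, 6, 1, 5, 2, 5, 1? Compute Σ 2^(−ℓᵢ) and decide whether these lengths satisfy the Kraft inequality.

With common denominator 2^6 = 64: Σ 2^(−ℓᵢ) = 8/64 + 4/64 + 4/64 + 1/64 + 32/64 + 2/64 + 16/64 + 2/64 + 32/64 = 101/64 = 1.578125.
Kraft's inequality requires Σ ≤ 1; here Σ = 1.578125 > 1, so no such prefix code exists.

1.578125; no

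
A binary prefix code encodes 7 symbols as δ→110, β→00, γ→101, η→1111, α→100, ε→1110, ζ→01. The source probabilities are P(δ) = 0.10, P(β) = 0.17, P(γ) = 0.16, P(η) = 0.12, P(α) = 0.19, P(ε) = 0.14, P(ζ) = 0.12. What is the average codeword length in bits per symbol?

2.97 bits/symbol

L̄ = Σ pᵢ·ℓᵢ = 0.10·3 + 0.17·2 + 0.16·3 + 0.12·4 + 0.19·3 + 0.14·4 + 0.12·2 = 2.97 bits/symbol.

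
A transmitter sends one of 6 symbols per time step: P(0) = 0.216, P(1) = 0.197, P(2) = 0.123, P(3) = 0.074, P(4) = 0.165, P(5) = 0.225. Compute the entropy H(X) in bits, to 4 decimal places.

2.5022 bits

H = −Σ pᵢ log₂ pᵢ.
−0.216·log₂(0.216) = 0.4776
−0.197·log₂(0.197) = 0.4617
−0.123·log₂(0.123) = 0.3719
−0.074·log₂(0.074) = 0.2780
−0.165·log₂(0.165) = 0.4289
−0.225·log₂(0.225) = 0.4842
Sum ≈ 2.5022 → 2.5022 bits.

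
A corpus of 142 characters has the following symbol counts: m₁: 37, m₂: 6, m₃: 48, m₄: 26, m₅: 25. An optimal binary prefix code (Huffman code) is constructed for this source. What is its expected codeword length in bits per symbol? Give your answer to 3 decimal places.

2.218 bits/symbol

Probabilities are the counts divided by 142.
Repeatedly combine the two least-probable nodes; the expected code length is the sum of the merged weights.
merge 3/71 + 25/142 → 31/142
merge 13/71 + 31/142 → 57/142
merge 37/142 + 24/71 → 85/142
merge 57/142 + 85/142 → 1
L = 31/142 + 57/142 + 85/142 + 1 = 315/142 ≈ 2.218 bits/symbol.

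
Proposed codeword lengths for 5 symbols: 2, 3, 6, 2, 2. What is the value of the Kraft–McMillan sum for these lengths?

0.890625

With common denominator 2^6 = 64: Σ 2^(−ℓᵢ) = 16/64 + 8/64 + 1/64 + 16/64 + 16/64 = 57/64 = 0.890625.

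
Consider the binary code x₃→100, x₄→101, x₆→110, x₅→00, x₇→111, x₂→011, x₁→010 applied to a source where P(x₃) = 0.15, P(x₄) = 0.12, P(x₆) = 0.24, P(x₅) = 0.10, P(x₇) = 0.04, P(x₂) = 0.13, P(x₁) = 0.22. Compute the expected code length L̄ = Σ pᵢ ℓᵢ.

2.9 bits/symbol

L̄ = Σ pᵢ·ℓᵢ = 0.15·3 + 0.12·3 + 0.24·3 + 0.10·2 + 0.04·3 + 0.13·3 + 0.22·3 = 2.9 bits/symbol.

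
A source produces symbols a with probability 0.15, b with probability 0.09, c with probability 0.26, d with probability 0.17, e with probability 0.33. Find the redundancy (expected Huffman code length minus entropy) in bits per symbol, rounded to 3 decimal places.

0.049 bits

Entropy H = −Σ p log₂ p ≈ 2.1909 bits.
Huffman merges: 9/100+3/20→6/25; 17/100+6/25→41/100; 13/50+33/100→59/100; 41/100+59/100→1. L = 56/25 ≈ 2.2400.
L − H = 2.2400 − 2.1909 = 0.049 bits.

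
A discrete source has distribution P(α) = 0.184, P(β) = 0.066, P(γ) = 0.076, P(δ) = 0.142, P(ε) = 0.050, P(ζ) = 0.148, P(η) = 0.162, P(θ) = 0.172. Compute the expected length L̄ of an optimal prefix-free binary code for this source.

Repeatedly combine the two least-probable nodes; the expected code length is the sum of the merged weights.
merge 1/20 + 33/500 → 29/250
merge 19/250 + 29/250 → 24/125
merge 71/500 + 37/250 → 29/100
merge 81/500 + 43/250 → 167/500
merge 23/125 + 24/125 → 47/125
merge 29/100 + 167/500 → 78/125
merge 47/125 + 78/125 → 1
L = 29/250 + 24/125 + 29/100 + 167/500 + 47/125 + 78/125 + 1 = 733/250 = 2.932 bits/symbol.

2.932 bits/symbol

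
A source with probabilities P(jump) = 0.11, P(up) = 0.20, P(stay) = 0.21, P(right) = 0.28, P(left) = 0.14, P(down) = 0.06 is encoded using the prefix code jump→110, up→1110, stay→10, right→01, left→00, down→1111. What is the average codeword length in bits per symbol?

2.63 bits/symbol

L̄ = Σ pᵢ·ℓᵢ = 0.11·3 + 0.20·4 + 0.21·2 + 0.28·2 + 0.14·2 + 0.06·4 = 2.63 bits/symbol.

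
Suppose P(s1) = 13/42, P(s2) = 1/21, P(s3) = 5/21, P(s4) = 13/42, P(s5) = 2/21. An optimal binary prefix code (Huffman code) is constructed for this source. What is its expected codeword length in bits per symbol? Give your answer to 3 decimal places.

2.143 bits/symbol

Repeatedly combine the two least-probable nodes; the expected code length is the sum of the merged weights.
merge 1/21 + 2/21 → 1/7
merge 1/7 + 5/21 → 8/21
merge 13/42 + 13/42 → 13/21
merge 8/21 + 13/21 → 1
L = 1/7 + 8/21 + 13/21 + 1 = 15/7 ≈ 2.143 bits/symbol.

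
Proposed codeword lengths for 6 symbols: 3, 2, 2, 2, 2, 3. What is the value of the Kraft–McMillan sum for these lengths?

1.25

With common denominator 2^3 = 8: Σ 2^(−ℓᵢ) = 1/8 + 2/8 + 2/8 + 2/8 + 2/8 + 1/8 = 10/8 = 1.25.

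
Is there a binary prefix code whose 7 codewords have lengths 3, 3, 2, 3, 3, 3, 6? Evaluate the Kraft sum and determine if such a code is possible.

With common denominator 2^6 = 64: Σ 2^(−ℓᵢ) = 8/64 + 8/64 + 16/64 + 8/64 + 8/64 + 8/64 + 1/64 = 57/64 = 0.890625.
Kraft's inequality requires Σ ≤ 1; here Σ = 0.890625 ≤ 1, so such a prefix code exists.

0.890625; yes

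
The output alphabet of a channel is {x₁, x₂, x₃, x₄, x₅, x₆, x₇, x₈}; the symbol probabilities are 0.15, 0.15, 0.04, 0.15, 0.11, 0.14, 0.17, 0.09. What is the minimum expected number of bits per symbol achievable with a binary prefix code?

2.96 bits/symbol

Repeatedly combine the two least-probable nodes; the expected code length is the sum of the merged weights.
merge 1/25 + 9/100 → 13/100
merge 11/100 + 13/100 → 6/25
merge 7/50 + 3/20 → 29/100
merge 3/20 + 3/20 → 3/10
merge 17/100 + 6/25 → 41/100
merge 29/100 + 3/10 → 59/100
merge 41/100 + 59/100 → 1
L = 13/100 + 6/25 + 29/100 + 3/10 + 41/100 + 59/100 + 1 = 74/25 = 2.96 bits/symbol.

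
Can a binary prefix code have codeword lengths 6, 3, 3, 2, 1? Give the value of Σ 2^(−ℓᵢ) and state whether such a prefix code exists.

With common denominator 2^6 = 64: Σ 2^(−ℓᵢ) = 1/64 + 8/64 + 8/64 + 16/64 + 32/64 = 65/64 = 1.015625.
Kraft's inequality requires Σ ≤ 1; here Σ = 1.015625 > 1, so no such prefix code exists.

1.015625; no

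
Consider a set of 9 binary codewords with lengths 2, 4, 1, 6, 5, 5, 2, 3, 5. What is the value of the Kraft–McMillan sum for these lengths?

With common denominator 2^6 = 64: Σ 2^(−ℓᵢ) = 16/64 + 4/64 + 32/64 + 1/64 + 2/64 + 2/64 + 16/64 + 8/64 + 2/64 = 83/64 = 1.296875.

1.296875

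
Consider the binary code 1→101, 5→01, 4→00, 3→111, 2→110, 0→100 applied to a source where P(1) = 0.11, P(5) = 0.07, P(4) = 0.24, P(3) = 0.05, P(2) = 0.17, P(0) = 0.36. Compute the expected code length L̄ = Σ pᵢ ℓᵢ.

2.69 bits/symbol

L̄ = Σ pᵢ·ℓᵢ = 0.11·3 + 0.07·2 + 0.24·2 + 0.05·3 + 0.17·3 + 0.36·3 = 2.69 bits/symbol.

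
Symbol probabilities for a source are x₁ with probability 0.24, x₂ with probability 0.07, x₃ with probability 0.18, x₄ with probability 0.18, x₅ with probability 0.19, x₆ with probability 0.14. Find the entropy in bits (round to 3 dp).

H = −Σ pᵢ log₂ pᵢ.
−0.24·log₂(0.24) = 0.4941
−0.07·log₂(0.07) = 0.2686
−0.18·log₂(0.18) = 0.4453
−0.18·log₂(0.18) = 0.4453
−0.19·log₂(0.19) = 0.4552
−0.14·log₂(0.14) = 0.3971
Sum ≈ 2.5056 → 2.506 bits.

2.506 bits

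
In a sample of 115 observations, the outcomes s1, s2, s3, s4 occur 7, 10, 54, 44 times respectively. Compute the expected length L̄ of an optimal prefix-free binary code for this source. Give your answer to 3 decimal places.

1.678 bits/symbol

Probabilities are the counts divided by 115.
Repeatedly combine the two least-probable nodes; the expected code length is the sum of the merged weights.
merge 7/115 + 2/23 → 17/115
merge 17/115 + 44/115 → 61/115
merge 54/115 + 61/115 → 1
L = 17/115 + 61/115 + 1 = 193/115 ≈ 1.678 bits/symbol.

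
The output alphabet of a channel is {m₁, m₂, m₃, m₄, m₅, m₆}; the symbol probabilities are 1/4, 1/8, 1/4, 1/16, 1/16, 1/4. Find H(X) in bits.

Each probability is a power of 1/2, so log₂(1/p) is an integer.
H = Σ p·log₂(1/p) = 1/4·2 + 1/8·3 + 1/4·2 + 1/16·4 + 1/16·4 + 1/4·2 = 2.375 bits.

2.375 bits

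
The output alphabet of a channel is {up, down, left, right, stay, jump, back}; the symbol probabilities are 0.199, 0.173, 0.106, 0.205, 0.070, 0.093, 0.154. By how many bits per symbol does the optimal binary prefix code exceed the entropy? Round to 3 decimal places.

Entropy H = −Σ p log₂ p ≈ 2.7162 bits.
Huffman merges: 7/100+93/1000→163/1000; 53/500+77/500→13/50; 163/1000+173/1000→42/125; 199/1000+41/200→101/250; 13/50+42/125→149/250; 101/250+149/250→1. L = 2759/1000 ≈ 2.7590.
L − H = 2.7590 − 2.7162 = 0.043 bits.

0.043 bits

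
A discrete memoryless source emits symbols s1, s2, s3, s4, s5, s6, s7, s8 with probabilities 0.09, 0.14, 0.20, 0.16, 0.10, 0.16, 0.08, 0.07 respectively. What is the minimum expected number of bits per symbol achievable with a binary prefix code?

2.95 bits/symbol

Repeatedly combine the two least-probable nodes; the expected code length is the sum of the merged weights.
merge 7/100 + 2/25 → 3/20
merge 9/100 + 1/10 → 19/100
merge 7/50 + 3/20 → 29/100
merge 4/25 + 4/25 → 8/25
merge 19/100 + 1/5 → 39/100
merge 29/100 + 8/25 → 61/100
merge 39/100 + 61/100 → 1
L = 3/20 + 19/100 + 29/100 + 8/25 + 39/100 + 61/100 + 1 = 59/20 = 2.95 bits/symbol.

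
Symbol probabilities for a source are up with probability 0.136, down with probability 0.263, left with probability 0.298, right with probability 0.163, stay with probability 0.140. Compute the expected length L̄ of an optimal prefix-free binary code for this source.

2.276 bits/symbol

Repeatedly combine the two least-probable nodes; the expected code length is the sum of the merged weights.
merge 17/125 + 7/50 → 69/250
merge 163/1000 + 263/1000 → 213/500
merge 69/250 + 149/500 → 287/500
merge 213/500 + 287/500 → 1
L = 69/250 + 213/500 + 287/500 + 1 = 569/250 = 2.276 bits/symbol.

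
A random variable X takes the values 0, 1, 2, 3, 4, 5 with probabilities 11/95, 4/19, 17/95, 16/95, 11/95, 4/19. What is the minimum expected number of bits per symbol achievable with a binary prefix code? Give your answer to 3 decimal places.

Repeatedly combine the two least-probable nodes; the expected code length is the sum of the merged weights.
merge 11/95 + 11/95 → 22/95
merge 16/95 + 17/95 → 33/95
merge 4/19 + 4/19 → 8/19
merge 22/95 + 33/95 → 11/19
merge 8/19 + 11/19 → 1
L = 22/95 + 33/95 + 8/19 + 11/19 + 1 = 49/19 ≈ 2.579 bits/symbol.

2.579 bits/symbol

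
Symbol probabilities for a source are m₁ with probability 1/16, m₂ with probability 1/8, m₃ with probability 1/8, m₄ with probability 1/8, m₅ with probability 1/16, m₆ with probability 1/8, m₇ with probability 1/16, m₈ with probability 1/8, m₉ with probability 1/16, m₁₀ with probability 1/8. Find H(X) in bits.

3.25 bits

Each probability is a power of 1/2, so log₂(1/p) is an integer.
H = Σ p·log₂(1/p) = 1/16·4 + 1/8·3 + 1/8·3 + 1/8·3 + 1/16·4 + 1/8·3 + 1/16·4 + 1/8·3 + 1/16·4 + 1/8·3 = 3.25 bits.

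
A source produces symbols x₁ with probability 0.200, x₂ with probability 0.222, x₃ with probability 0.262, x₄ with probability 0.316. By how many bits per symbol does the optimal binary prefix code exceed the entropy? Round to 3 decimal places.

0.022 bits

Entropy H = −Σ p log₂ p ≈ 1.9779 bits.
Huffman merges: 1/5+111/500→211/500; 131/500+79/250→289/500; 211/500+289/500→1. L = 2 ≈ 2.0000.
L − H = 2.0000 − 1.9779 = 0.022 bits.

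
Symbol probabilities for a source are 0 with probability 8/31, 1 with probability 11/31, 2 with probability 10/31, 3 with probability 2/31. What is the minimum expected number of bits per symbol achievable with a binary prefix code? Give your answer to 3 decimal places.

Repeatedly combine the two least-probable nodes; the expected code length is the sum of the merged weights.
merge 2/31 + 8/31 → 10/31
merge 10/31 + 10/31 → 20/31
merge 11/31 + 20/31 → 1
L = 10/31 + 20/31 + 1 = 61/31 ≈ 1.968 bits/symbol.

1.968 bits/symbol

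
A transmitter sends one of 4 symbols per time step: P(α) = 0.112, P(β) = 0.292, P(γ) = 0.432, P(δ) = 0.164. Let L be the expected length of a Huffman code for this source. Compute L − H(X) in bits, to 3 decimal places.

0.021 bits

Entropy H = −Σ p log₂ p ≈ 1.8232 bits.
Huffman merges: 14/125+41/250→69/250; 69/250+73/250→71/125; 54/125+71/125→1. L = 461/250 ≈ 1.8440.
L − H = 1.8440 − 1.8232 = 0.021 bits.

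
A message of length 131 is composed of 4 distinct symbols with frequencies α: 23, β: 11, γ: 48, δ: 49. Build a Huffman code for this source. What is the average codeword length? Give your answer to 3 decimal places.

1.885 bits/symbol

Probabilities are the counts divided by 131.
Repeatedly combine the two least-probable nodes; the expected code length is the sum of the merged weights.
merge 11/131 + 23/131 → 34/131
merge 34/131 + 48/131 → 82/131
merge 49/131 + 82/131 → 1
L = 34/131 + 82/131 + 1 = 247/131 ≈ 1.885 bits/symbol.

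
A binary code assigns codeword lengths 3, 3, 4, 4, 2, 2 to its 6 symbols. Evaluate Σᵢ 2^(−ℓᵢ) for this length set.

With common denominator 2^4 = 16: Σ 2^(−ℓᵢ) = 2/16 + 2/16 + 1/16 + 1/16 + 4/16 + 4/16 = 14/16 = 0.875.

0.875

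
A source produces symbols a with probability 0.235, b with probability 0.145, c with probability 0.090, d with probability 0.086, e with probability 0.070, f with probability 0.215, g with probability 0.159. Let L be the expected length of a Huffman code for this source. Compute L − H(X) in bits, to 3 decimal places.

Entropy H = −Σ p log₂ p ≈ 2.6791 bits.
Huffman merges: 7/100+43/500→39/250; 9/100+29/200→47/200; 39/250+159/1000→63/200; 43/200+47/200→9/20; 47/200+63/200→11/20; 9/20+11/20→1. L = 1353/500 ≈ 2.7060.
L − H = 2.7060 − 2.6791 = 0.027 bits.

0.027 bits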